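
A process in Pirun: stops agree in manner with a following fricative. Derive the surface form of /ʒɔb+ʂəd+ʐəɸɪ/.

The rule targets /b/ (voiced bilabial stop), which sits before the trigger /ʂ/ (fricative).
The voiced bilabial fricative is [β], so /b/ → [β].
At the second juncture, /d/ likewise becomes [z] adjacent to /ʐ/.

[ʒɔβʂəzʐəɸɪ]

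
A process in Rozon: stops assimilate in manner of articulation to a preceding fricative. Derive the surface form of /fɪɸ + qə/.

[fɪɸχə]

The rule targets /q/ (voiceless uvular stop), which sits after the trigger /ɸ/ (fricative).
The voiceless uvular fricative is [χ], so /q/ → [χ].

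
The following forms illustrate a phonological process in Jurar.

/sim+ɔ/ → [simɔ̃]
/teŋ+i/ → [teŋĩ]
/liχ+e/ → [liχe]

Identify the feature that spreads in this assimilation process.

nasality

The vowel /ɔ/ surfaces as nasalised [ɔ̃] next to the preceding nasal /m/ — it has acquired the [+nasal] feature of its neighbour.
Likewise in the remaining data: /i/ → [ĩ] after /ŋ/ — each time a vowel is nasalised next to a preceding nasal.
No change occurs in [liχe] because the vowel at the boundary is adjacent to an oral consonant, not a nasal (/e/ next to /χ/).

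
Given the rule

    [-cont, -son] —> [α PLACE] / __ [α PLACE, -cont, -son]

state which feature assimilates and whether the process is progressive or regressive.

regressive place assimilation

The shared variable α links the value of the place features (abbreviated [PLACE]) on the target to the same value on the neighbouring segment, so place is the feature that assimilates.
Since the environment is written after the underscore, the trigger follows the target; the direction is regressive.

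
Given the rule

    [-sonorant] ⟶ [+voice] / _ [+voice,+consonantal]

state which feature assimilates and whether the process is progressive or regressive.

The target ([-sonorant], obstruents) acquires [+voice] next to a voiced consonant ([+voice,+consonantal]) — it takes on the voicing of its neighbour, so the feature that spreads is voicing.
Since the environment is written after the underscore, the trigger follows the target; the direction is regressive.

regressive voicing assimilation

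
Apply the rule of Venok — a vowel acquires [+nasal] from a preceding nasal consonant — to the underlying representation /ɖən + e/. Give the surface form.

The vowel /e/ is adjacent to the preceding nasal /n/, so it acquires [+nasal] and surfaces as [ẽ].

[ɖənẽ]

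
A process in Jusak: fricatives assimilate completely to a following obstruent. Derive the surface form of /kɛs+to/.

/s/ is the segment targeted by the rule; it sits immediately before /t/, so it assimilates completely and surfaces as [t].

[kɛtto]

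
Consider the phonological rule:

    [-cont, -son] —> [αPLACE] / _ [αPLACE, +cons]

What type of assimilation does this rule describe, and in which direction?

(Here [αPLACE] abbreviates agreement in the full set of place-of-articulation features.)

The rule copies the place features (abbreviated [PLACE]) from the environment onto the target, so the assimilating feature is place.
Since the environment is written after the underscore, the trigger follows the target; the direction is regressive.

regressive place assimilation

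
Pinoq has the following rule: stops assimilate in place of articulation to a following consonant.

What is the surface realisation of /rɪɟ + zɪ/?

[rɪdzɪ]

The rule targets /ɟ/ (voiced palatal stop), which sits before the trigger /z/ (alveolar).
The voiced alveolar stop is [d], so /ɟ/ → [d].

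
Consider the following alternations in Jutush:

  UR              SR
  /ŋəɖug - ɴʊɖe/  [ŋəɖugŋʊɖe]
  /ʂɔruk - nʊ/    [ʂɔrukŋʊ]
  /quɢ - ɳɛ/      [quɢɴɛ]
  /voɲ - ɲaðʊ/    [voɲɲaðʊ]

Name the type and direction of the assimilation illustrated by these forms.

progressive place assimilation

Underlying /ɴ/ is realised as [ŋ] next to /g/; /g/ itself does not change.
The change uvular → velar matches the place of the preceding /g/, identifying this as place assimilation.
Manner and voice are unchanged, so the assimilation is partial, not total.
The same holds elsewhere in the data: /n/ → [ŋ] after /k/ (alveolar → velar, matching velar); /ɳ/ → [ɴ] after /ɢ/ (retroflex → uvular, matching uvular) — only place changes, and always toward the preceding segment.
Nothing changes in [voɲɲaðʊ]: there the adjacent consonants already agree in place (/ɲ/ and /ɲ/ are both palatal), so this form is consistent with the same rule.
The trigger is the preceding segment, so the direction is progressive (perseverative).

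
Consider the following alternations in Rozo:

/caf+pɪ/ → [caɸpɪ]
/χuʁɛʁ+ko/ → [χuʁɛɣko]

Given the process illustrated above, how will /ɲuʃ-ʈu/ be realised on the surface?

[ɲuʂʈu]

The data show regressive place assimilation: /f/ → [ɸ] before /p/; /ʁ/ → [ɣ] before /k/. In each pair only place changes, matching the following consonant, while manner and voice stay constant.
/ʃ/ is a voiceless postalveolar fricative. The following trigger /ʈ/ is retroflex, so /ʃ/ must become retroflex as well.
Changing only its place to retroflex gives [ʂ] — the voiceless retroflex fricative.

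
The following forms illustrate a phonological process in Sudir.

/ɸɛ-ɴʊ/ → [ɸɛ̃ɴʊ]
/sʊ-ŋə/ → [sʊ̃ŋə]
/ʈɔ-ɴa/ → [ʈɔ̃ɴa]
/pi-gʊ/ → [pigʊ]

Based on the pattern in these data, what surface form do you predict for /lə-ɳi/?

[lə̃ɳi]

The data show regressive nasality assimilation (vowel nasalisation): /ɛ/ → [ɛ̃] before /ɴ/; /ʊ/ → [ʊ̃] before /ŋ/; /ɔ/ → [ɔ̃] before /ɴ/ — a vowel is nasalised by an immediately following nasal consonant.
No change occurs in [pigʊ] because the vowel at the boundary is adjacent to an oral consonant, not a nasal (/i/ next to /g/).
The vowel /ə/ is adjacent to the following nasal /ɳ/, so it acquires [+nasal] and surfaces as [ə̃].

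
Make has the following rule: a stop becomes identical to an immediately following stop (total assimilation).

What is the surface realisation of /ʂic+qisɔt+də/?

[ʂiqqisɔddə]

/c/ is the segment targeted by the rule; it sits immediately before /q/, so it assimilates completely and surfaces as [q].
The same rule applies at the second boundary: /t/ → [d] next to /d/.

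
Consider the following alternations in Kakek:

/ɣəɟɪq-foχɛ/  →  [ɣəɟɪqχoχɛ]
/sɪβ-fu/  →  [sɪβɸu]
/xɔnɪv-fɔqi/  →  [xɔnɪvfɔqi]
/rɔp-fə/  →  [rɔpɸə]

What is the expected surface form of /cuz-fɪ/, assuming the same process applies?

The data show progressive place assimilation: /f/ → [χ] after /q/; /f/ → [ɸ] after /β/; /f/ → [ɸ] after /p/. In each pair only place changes, matching the preceding consonant, while manner and voice stay constant.
No alternation appears in [xɔnɪvfɔqi]: there the adjacent consonants already agree in place (/f/ and /v/ are both labiodental), so this form is consistent with the same rule.
/f/ is a voiceless labiodental fricative. The preceding trigger /z/ is alveolar, so /f/ must become alveolar as well.
Changing only its place to alveolar gives [s] — the voiceless alveolar fricative.

[cuzsɪ]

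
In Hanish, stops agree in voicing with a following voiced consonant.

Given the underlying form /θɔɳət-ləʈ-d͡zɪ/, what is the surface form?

[θɔɳədləɖd͡zɪ]

/t/ is a voiceless alveolar stop. The following trigger /l/ is voiced, so /t/ must become voiced as well.
A voiced alveolar stop is [d], so the surface segment is [d].
The same rule applies at the second boundary: /ʈ/ → [ɖ] next to /d͡z/.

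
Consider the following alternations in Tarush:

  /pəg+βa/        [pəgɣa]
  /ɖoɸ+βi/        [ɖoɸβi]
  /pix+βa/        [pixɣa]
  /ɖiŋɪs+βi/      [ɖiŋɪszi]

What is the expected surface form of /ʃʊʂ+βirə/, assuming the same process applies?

[ʃʊʂʐirə]

The data show progressive place assimilation: /β/ → [ɣ] after /g/; /β/ → [ɣ] after /x/; /β/ → [z] after /s/. In each pair only place changes, matching the preceding consonant, while manner and voice stay constant.
Nothing changes in [ɖoɸβi]: there the adjacent consonants already agree in place (/β/ and /ɸ/ are both bilabial), so this form is consistent with the same rule.
The rule targets /β/ (voiced bilabial fricative), which sits after the trigger /ʂ/ (retroflex).
Changing only its place to retroflex gives [ʐ] — the voiced retroflex fricative.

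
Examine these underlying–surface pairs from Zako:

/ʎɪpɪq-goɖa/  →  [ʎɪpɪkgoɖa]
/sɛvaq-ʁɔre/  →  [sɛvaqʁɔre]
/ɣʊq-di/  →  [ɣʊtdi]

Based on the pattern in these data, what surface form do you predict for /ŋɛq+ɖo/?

[ŋɛʈɖo]

The data show regressive place assimilation: /q/ → [k] before /g/; /q/ → [t] before /d/. In each pair only place changes, matching the following consonant, while manner and voice stay constant.
No alternation appears in [sɛvaqʁɔre]: there the adjacent consonants already agree in place (/q/ and /ʁ/ are both uvular), so this form is consistent with the same rule.
/q/ is a voiceless uvular stop. The following trigger /ɖ/ is retroflex, so /q/ must become retroflex as well.
A voiceless retroflex stop is [ʈ], so the surface segment is [ʈ].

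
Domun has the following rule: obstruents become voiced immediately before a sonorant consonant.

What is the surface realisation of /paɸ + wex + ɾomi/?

[paβweɣɾomi]

/ɸ/ is a voiceless bilabial fricative. The following trigger /w/ is voiced, so /ɸ/ must become voiced as well.
A voiced bilabial fricative is [β], so the surface segment is [β].
At the second juncture, /x/ likewise becomes [ɣ] adjacent to /ɾ/.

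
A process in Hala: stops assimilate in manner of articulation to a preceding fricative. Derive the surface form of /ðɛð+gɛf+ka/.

/g/ is a voiced velar stop. The preceding trigger /ð/ is a fricative, so /g/ must become a fricative as well.
The voiced velar fricative is [ɣ], so /g/ → [ɣ].
At the second juncture, /k/ likewise becomes [x] adjacent to /f/.

[ðɛðɣɛfxa]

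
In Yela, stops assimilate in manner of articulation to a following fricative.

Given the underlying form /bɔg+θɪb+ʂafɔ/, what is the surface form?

[bɔɣθɪβʂafɔ]

/g/ is a voiced velar stop. The following trigger /θ/ is a fricative, so /g/ must become a fricative as well.
The voiced velar fricative is [ɣ], so /g/ → [ɣ].
The same rule applies at the second boundary: /b/ → [β] next to /ʂ/.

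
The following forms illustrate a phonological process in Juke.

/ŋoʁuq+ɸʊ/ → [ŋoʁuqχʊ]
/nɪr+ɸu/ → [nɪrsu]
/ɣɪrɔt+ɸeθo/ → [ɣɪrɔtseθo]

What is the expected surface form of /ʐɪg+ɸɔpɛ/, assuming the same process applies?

The data show progressive place assimilation: /ɸ/ → [χ] after /q/; /ɸ/ → [s] after /r/; /ɸ/ → [s] after /t/. In each pair only place changes, matching the preceding consonant, while manner and voice stay constant.
The rule targets /ɸ/ (voiceless bilabial fricative), which sits after the trigger /g/ (velar).
A voiceless velar fricative is [x], so the surface segment is [x].

[ʐɪgxɔpɛ]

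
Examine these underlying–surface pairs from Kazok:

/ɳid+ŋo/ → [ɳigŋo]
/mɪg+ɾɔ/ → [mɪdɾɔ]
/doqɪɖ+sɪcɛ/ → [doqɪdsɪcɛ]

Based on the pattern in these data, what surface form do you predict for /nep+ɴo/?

The data show regressive place assimilation: /d/ → [g] before /ŋ/; /g/ → [d] before /ɾ/; /ɖ/ → [d] before /s/. In each pair only place changes, matching the following consonant, while manner and voice stay constant.
/p/ is a voiceless bilabial stop. The following trigger /ɴ/ is uvular, so /p/ must become uvular as well.
The voiceless uvular stop is [q], so /p/ → [q].

[neqɴo]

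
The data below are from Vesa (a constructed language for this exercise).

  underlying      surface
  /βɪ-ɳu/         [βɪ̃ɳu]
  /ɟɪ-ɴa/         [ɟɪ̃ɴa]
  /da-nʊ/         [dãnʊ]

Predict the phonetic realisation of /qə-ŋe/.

[qə̃ŋe]

The data show regressive nasality assimilation (vowel nasalisation): /ɪ/ → [ɪ̃] before /ɳ/; /ɪ/ → [ɪ̃] before /ɴ/; /a/ → [ã] before /n/ — a vowel is nasalised by an immediately following nasal consonant.
The vowel /ə/ is adjacent to the following nasal /ŋ/, so it acquires [+nasal] and surfaces as [ə̃].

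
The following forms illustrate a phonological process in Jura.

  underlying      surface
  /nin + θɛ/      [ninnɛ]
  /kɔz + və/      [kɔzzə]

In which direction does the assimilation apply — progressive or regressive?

The segment that alternates is /θ/, which surfaces as [n] when adjacent to /n/.
The output [n] is identical to the trigger /n/ — every feature (place, manner, voicing) has been copied — so this is total assimilation.
The remaining alternation confirms this: /v/ → [z] after /z/ — in each case the output is a copy of the preceding consonant.
Since the segment that changes follows the conditioning segment, the assimilation is progressive.

progressive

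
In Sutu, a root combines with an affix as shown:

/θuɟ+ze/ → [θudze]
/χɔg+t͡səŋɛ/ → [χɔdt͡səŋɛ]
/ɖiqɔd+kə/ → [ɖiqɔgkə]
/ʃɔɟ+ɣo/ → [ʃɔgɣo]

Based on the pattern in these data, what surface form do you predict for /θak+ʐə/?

The data show regressive place assimilation: /ɟ/ → [d] before /z/; /g/ → [d] before /t͡s/; /d/ → [g] before /k/; /ɟ/ → [g] before /ɣ/. In each pair only place changes, matching the following consonant, while manner and voice stay constant.
/k/ is a voiceless velar stop. The following trigger /ʐ/ is retroflex, so /k/ must become retroflex as well.
The voiceless retroflex stop is [ʈ], so /k/ → [ʈ].

[θaʈʐə]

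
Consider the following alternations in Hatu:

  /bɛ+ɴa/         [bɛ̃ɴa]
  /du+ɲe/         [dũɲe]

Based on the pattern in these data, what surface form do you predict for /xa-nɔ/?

The data show regressive nasality assimilation (vowel nasalisation): /ɛ/ → [ɛ̃] before /ɴ/; /u/ → [ũ] before /ɲ/ — a vowel is nasalised by an immediately following nasal consonant.
The vowel /a/ is adjacent to the following nasal /n/, so it acquires [+nasal] and surfaces as [ã].

[xãnɔ]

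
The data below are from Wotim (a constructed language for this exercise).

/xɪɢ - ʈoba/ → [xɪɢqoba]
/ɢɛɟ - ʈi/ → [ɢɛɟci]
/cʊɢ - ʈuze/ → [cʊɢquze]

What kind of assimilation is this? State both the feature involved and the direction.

progressive place assimilation

Underlying /ʈ/ is realised as [q] next to /ɢ/; /ɢ/ itself does not change.
/ʈ/ is retroflex while /ɢ/ is uvular; the output [q] is uvular, matching the trigger — so the feature that spreads is place.
Manner and voice are unchanged, so the assimilation is partial, not total.
The other alternating form patterns the same way: /ʈ/ → [c] after /ɟ/ (retroflex → palatal, matching palatal) — only place changes, and always toward the preceding segment.
The trigger is the preceding segment, so the direction is progressive (perseverative).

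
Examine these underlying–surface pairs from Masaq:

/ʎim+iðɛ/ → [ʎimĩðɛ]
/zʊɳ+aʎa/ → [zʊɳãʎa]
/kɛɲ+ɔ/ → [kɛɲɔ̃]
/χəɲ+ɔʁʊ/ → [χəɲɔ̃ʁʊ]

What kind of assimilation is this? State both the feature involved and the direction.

progressive nasality assimilation (vowel nasalisation)

The vowel /i/ surfaces as nasalised [ĩ] next to the preceding nasal /m/ — it has acquired the [+nasal] feature of its neighbour.
The other forms show the same pattern: /a/ → [ã] after /ɳ/; /ɔ/ → [ɔ̃] after /ɲ/ — each time a vowel is nasalised next to a preceding nasal.
Because the conditioning nasal is to the left of the vowel that changes, the process is progressive (perseverative).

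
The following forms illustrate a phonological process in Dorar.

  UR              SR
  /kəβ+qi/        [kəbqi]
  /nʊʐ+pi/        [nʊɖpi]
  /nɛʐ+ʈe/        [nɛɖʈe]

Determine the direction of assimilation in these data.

The segment that alternates is /β/, which surfaces as [b] when adjacent to /q/.
/β/ is a fricative while /q/ is a stop; the output [b] is a stop, matching the trigger — so the feature that spreads is manner.
The same holds elsewhere in the data: /ʐ/ → [ɖ] before /p/ (fricative → stop, matching a stop); /ʐ/ → [ɖ] before /ʈ/ (fricative → stop, matching a stop) — only manner changes, and always toward the following segment.
The trigger is the following segment, so the direction is regressive (anticipatory).

regressive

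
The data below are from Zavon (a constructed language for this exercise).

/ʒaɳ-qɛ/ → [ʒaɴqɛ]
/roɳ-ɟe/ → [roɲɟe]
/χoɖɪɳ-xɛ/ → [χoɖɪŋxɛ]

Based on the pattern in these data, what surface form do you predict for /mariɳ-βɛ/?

[marimβɛ]

The data show regressive place assimilation: /ɳ/ → [ɴ] before /q/; /ɳ/ → [ɲ] before /ɟ/; /ɳ/ → [ŋ] before /x/. In each pair only place changes, matching the following consonant, while manner and voice stay constant.
The rule targets /ɳ/ (voiced retroflex nasal), which sits before the trigger /β/ (bilabial).
Changing only its place to bilabial gives [m] — the voiced bilabial nasal.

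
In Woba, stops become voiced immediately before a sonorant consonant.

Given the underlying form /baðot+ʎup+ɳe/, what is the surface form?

/t/ is a voiceless alveolar stop. The following trigger /ʎ/ is voiced, so /t/ must become voiced as well.
Changing only its voicing to voiced gives [d] — the voiced alveolar stop.
At the second juncture, /p/ likewise becomes [b] adjacent to /ɳ/.

[baðodʎubɳe]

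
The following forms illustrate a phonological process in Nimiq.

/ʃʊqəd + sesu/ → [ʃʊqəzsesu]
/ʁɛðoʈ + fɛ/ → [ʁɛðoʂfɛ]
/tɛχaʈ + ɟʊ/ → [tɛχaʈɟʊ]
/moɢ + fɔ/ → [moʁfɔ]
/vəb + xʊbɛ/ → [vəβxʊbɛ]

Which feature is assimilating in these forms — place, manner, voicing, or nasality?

manner

The segment that alternates is /d/, which surfaces as [z] when adjacent to /s/.
/d/ is a stop while /s/ is a fricative; the output [z] is a fricative, matching the trigger — so the feature that spreads is manner.
The other alternating forms pattern the same way: /ʈ/ → [ʂ] before /f/ (stop → fricative, matching a fricative); /ɢ/ → [ʁ] before /f/ (stop → fricative, matching a fricative); /b/ → [β] before /x/ (stop → fricative, matching a fricative) — only manner changes, and always toward the following segment.
No alternation appears in [tɛχaʈɟʊ]: there the adjacent consonants already agree in manner (/ʈ/ and /ɟ/ are both stops), so this form is consistent with the same rule.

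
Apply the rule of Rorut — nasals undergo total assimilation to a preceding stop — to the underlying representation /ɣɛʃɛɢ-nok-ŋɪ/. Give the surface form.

[ɣɛʃɛɢɢokkɪ]

/n/ is the segment targeted by the rule; it sits immediately after /ɢ/, so it assimilates completely and surfaces as [ɢ].
The same rule applies at the second boundary: /ŋ/ → [k] next to /k/.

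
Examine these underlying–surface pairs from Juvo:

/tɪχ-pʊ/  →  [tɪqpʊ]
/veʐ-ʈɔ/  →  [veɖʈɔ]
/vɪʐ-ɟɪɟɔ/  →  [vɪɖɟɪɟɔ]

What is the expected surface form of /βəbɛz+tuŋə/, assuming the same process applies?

[βəbɛdtuŋə]

The data show regressive manner assimilation: /χ/ → [q] before /p/; /ʐ/ → [ɖ] before /ʈ/; /ʐ/ → [ɖ] before /ɟ/. In each pair only manner changes, matching the following consonant, while place and voice stay constant.
/z/ is a voiced alveolar fricative. The following trigger /t/ is a stop, so /z/ must become a stop as well.
The voiced alveolar stop is [d], so /z/ → [d].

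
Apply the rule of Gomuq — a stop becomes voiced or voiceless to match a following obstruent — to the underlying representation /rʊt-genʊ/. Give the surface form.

[rʊdgenʊ]

/t/ is a voiceless alveolar stop. The following trigger /g/ is voiced, so /t/ must become voiced as well.
A voiced alveolar stop is [d], so the surface segment is [d].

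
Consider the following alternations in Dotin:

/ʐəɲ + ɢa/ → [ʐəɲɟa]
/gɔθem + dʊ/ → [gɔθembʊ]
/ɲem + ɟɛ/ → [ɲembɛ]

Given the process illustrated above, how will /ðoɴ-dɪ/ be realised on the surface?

The data show progressive place assimilation: /ɢ/ → [ɟ] after /ɲ/; /d/ → [b] after /m/; /ɟ/ → [b] after /m/. In each pair only place changes, matching the preceding consonant, while manner and voice stay constant.
/d/ is a voiced alveolar stop. The preceding trigger /ɴ/ is uvular, so /d/ must become uvular as well.
The voiced uvular stop is [ɢ], so /d/ → [ɢ].

[ðoɴɢɪ]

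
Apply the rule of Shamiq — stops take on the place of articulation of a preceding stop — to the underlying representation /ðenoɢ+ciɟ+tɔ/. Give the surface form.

[ðenoɢqiɟcɔ]

The rule targets /c/ (voiceless palatal stop), which sits after the trigger /ɢ/ (uvular).
A voiceless uvular stop is [q], so the surface segment is [q].
At the second juncture, /t/ likewise becomes [c] adjacent to /ɟ/.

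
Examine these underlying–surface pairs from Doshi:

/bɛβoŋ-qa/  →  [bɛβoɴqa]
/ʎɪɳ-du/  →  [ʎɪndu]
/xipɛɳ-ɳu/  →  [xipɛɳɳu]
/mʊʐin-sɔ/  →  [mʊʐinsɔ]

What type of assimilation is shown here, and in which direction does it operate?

regressive place assimilation

Comparing underlying and surface forms, /ŋ/ → [ɴ] is the alternation; the neighbouring /q/ is constant.
The change velar → uvular matches the place of the following /q/, identifying this as place assimilation.
Manner and voice are unchanged, so the assimilation is partial, not total.
The same holds elsewhere in the data: /ɳ/ → [n] before /d/ (retroflex → alveolar, matching alveolar) — only place changes, and always toward the following segment.
Nothing changes in [xipɛɳɳu], [mʊʐinsɔ]: there the adjacent consonants already agree in place (/ɳ/ and /ɳ/ are both retroflex; /n/ and /s/ are both alveolar), so these forms are consistent with the same rule.
Since the segment that changes precedes the conditioning segment, the assimilation is regressive.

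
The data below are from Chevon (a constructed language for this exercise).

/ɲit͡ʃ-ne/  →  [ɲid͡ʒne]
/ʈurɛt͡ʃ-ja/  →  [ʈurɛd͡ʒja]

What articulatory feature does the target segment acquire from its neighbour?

The segment that alternates is /t͡ʃ/, which surfaces as [d͡ʒ] when adjacent to /n/.
/t͡ʃ/ is voiceless while /n/ is voiced; the output [d͡ʒ] is voiced, matching the trigger — so the feature that spreads is voicing.
The same holds elsewhere in the data: /t͡ʃ/ → [d͡ʒ] before /j/ (voiceless → voiced, matching voiced) — only voicing changes, and always toward the following segment.

voicing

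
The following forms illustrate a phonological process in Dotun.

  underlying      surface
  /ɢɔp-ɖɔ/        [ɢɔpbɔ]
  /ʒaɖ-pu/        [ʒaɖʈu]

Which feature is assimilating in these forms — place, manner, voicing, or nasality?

place

The segment that alternates is /ɖ/, which surfaces as [b] when adjacent to /p/.
The change retroflex → bilabial matches the place of the preceding /p/, identifying this as place assimilation.
Checking the remaining alternation: /p/ → [ʈ] after /ɖ/ (bilabial → retroflex, matching retroflex) — only place changes, and always toward the preceding segment.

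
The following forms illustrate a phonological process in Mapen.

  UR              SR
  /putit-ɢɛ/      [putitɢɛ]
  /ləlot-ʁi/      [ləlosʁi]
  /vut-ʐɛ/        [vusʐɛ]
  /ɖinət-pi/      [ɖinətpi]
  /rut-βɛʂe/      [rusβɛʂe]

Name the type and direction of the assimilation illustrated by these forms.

Underlying /t/ is realised as [s] next to /ʁ/; /ʁ/ itself does not change.
/t/ is a stop while /ʁ/ is a fricative; the output [s] is a fricative, matching the trigger — so the feature that spreads is manner.
Place and voice are unchanged, so the assimilation is partial, not total.
The same holds elsewhere in the data: /t/ → [s] before /ʐ/ (stop → fricative, matching a fricative); /t/ → [s] before /β/ (stop → fricative, matching a fricative) — only manner changes, and always toward the following segment.
No alternation appears in [putitɢɛ], [ɖinətpi]: there the adjacent consonants already agree in manner (/t/ and /ɢ/ are both stops; /t/ and /p/ are both stops), so these forms are consistent with the same rule.
Since the segment that changes precedes the conditioning segment, the assimilation is regressive.

regressive manner assimilation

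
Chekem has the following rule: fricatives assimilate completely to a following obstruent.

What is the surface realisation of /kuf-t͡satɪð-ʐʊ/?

/f/ is the segment targeted by the rule; it sits immediately before /t͡s/, so it assimilates completely and surfaces as [t͡s].
The same rule applies at the second boundary: /ð/ → [ʐ] next to /ʐ/.

[kut͡st͡satɪʐʐʊ]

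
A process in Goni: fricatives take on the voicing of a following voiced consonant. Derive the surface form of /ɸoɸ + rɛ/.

/ɸ/ is a voiceless bilabial fricative. The following trigger /r/ is voiced, so /ɸ/ must become voiced as well.
The voiced bilabial fricative is [β], so /ɸ/ → [β].

[ɸoβrɛ]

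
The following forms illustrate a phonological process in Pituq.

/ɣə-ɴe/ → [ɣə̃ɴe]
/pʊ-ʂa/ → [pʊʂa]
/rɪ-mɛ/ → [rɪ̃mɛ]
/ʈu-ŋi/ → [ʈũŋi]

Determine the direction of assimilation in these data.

regressive

The vowel /ə/ surfaces as nasalised [ə̃] next to the following nasal /ɴ/ — it has acquired the [+nasal] feature of its neighbour.
Likewise in the remaining data: /ɪ/ → [ɪ̃] before /m/; /u/ → [ũ] before /ŋ/ — each time a vowel is nasalised next to a following nasal.
No change occurs in [pʊʂa] because the vowel at the boundary is adjacent to an oral consonant, not a nasal (/ʊ/ next to /ʂ/).
Because the conditioning nasal is to the right of the vowel that changes, the process is regressive (anticipatory).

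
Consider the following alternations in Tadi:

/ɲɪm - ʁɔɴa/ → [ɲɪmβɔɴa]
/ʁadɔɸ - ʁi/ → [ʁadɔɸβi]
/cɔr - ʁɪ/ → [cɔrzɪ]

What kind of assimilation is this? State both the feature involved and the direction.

Comparing underlying and surface forms, /ʁ/ → [β] is the alternation; the neighbouring /m/ is constant.
/ʁ/ is uvular while /m/ is bilabial; the output [β] is bilabial, matching the trigger — so the feature that spreads is place.
Manner and voice are unchanged, so the assimilation is partial, not total.
The same holds elsewhere in the data: /ʁ/ → [β] after /ɸ/ (uvular → bilabial, matching bilabial); /ʁ/ → [z] after /r/ (uvular → alveolar, matching alveolar) — only place changes, and always toward the preceding segment.
Since the segment that changes follows the conditioning segment, the assimilation is progressive.

progressive place assimilation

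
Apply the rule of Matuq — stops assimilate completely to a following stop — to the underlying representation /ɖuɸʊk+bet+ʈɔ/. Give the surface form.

/k/ is the segment targeted by the rule; it sits immediately before /b/, so it assimilates completely and surfaces as [b].
At the second juncture, /t/ likewise becomes [ʈ] adjacent to /ʈ/.

[ɖuɸʊbbeʈʈɔ]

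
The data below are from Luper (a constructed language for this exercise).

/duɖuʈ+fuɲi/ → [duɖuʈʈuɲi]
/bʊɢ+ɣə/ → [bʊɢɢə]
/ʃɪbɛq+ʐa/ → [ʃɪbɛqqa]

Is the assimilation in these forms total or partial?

Underlying /f/ is realised as [ʈ] next to /ʈ/; /ʈ/ itself does not change.
The output [ʈ] is identical to the trigger /ʈ/ — every feature (place, manner, voicing) has been copied — so this is total assimilation.
The remaining alternations confirm this: /ɣ/ → [ɢ] after /ɢ/; /ʐ/ → [q] after /q/ — in each case the output is a copy of the preceding consonant.

total assimilation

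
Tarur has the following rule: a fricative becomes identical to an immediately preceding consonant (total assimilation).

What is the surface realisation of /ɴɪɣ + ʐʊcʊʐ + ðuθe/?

[ɴɪɣɣʊcʊʐʐuθe]

/ʐ/ is the segment targeted by the rule; it sits immediately after /ɣ/, so it assimilates completely and surfaces as [ɣ].
At the second juncture, /ð/ likewise becomes [ʐ] adjacent to /ʐ/.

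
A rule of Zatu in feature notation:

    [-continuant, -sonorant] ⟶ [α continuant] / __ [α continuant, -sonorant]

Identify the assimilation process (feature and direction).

regressive manner assimilation

The rule copies [continuant] (continuancy) from the environment onto the target stops; since [±continuant] encodes the stop/fricative manner contrast, the assimilating dimension is manner.
The conditioning segment sits to the right of the focus bar, meaning the trigger follows the segment that changes — regressive assimilation.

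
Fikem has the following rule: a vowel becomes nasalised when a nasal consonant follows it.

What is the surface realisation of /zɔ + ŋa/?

[zɔ̃ŋa]

The vowel /ɔ/ is adjacent to the following nasal /ŋ/, so it acquires [+nasal] and surfaces as [ɔ̃].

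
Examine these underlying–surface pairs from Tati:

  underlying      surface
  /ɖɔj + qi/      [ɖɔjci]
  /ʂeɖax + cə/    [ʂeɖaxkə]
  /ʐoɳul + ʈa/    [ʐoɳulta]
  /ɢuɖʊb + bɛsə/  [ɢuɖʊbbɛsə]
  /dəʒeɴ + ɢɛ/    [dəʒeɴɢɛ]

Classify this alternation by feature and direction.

The segment that alternates is /q/, which surfaces as [c] when adjacent to /j/.
The change uvular → palatal matches the place of the preceding /j/, identifying this as place assimilation.
Manner and voice are unchanged, so the assimilation is partial, not total.
Checking the remaining alternations: /c/ → [k] after /x/ (palatal → velar, matching velar); /ʈ/ → [t] after /l/ (retroflex → alveolar, matching alveolar) — only place changes, and always toward the preceding segment.
Nothing changes in [ɢuɖʊbbɛsə], [dəʒeɴɢɛ]: there the adjacent consonants already agree in place (/b/ and /b/ are both bilabial; /ɢ/ and /ɴ/ are both uvular), so these forms are consistent with the same rule.
Since the segment that changes follows the conditioning segment, the assimilation is progressive.

progressive place assimilation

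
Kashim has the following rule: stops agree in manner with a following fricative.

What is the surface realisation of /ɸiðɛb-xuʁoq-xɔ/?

[ɸiðɛβxuʁoχxɔ]

/b/ is a voiced bilabial stop. The following trigger /x/ is a fricative, so /b/ must become a fricative as well.
Changing only its manner to fricative gives [β] — the voiced bilabial fricative.
At the second juncture, /q/ likewise becomes [χ] adjacent to /x/.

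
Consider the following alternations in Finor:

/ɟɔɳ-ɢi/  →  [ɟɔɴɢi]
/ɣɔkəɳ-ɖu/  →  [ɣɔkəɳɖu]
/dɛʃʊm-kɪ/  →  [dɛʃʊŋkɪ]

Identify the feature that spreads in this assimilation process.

place

The segment that alternates is /ɳ/, which surfaces as [ɴ] when adjacent to /ɢ/.
The change retroflex → uvular matches the place of the following /ɢ/, identifying this as place assimilation.
The other alternating form patterns the same way: /m/ → [ŋ] before /k/ (bilabial → velar, matching velar) — only place changes, and always toward the following segment.
Nothing changes in [ɣɔkəɳɖu]: there the adjacent consonants already agree in place (/ɳ/ and /ɖ/ are both retroflex), so this form is consistent with the same rule.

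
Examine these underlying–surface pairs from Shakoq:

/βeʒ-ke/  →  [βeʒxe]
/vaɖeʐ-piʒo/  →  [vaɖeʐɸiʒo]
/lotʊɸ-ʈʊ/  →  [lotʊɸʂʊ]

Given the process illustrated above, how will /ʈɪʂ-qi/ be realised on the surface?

The data show progressive manner assimilation: /k/ → [x] after /ʒ/; /p/ → [ɸ] after /ʐ/; /ʈ/ → [ʂ] after /ɸ/. In each pair only manner changes, matching the preceding consonant, while place and voice stay constant.
/q/ is a voiceless uvular stop. The preceding trigger /ʂ/ is a fricative, so /q/ must become a fricative as well.
A voiceless uvular fricative is [χ], so the surface segment is [χ].

[ʈɪʂχi]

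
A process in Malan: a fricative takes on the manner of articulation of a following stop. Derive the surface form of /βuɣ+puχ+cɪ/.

[βugpuqcɪ]

/ɣ/ is a voiced velar fricative. The following trigger /p/ is a stop, so /ɣ/ must become a stop as well.
A voiced velar stop is [g], so the surface segment is [g].
At the second juncture, /χ/ likewise becomes [q] adjacent to /c/.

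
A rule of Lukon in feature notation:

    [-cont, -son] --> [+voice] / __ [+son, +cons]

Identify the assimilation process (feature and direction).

regressive voicing assimilation

The target ([-cont, -son], stops) acquires [+voice] next to a sonorant consonant ([+son, +cons]) — it takes on the voicing of its neighbour, so the feature that spreads is voicing.
The conditioning segment sits to the right of the focus bar, meaning the trigger follows the segment that changes — regressive assimilation.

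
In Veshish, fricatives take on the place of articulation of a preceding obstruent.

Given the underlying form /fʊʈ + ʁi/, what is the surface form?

The rule targets /ʁ/ (voiced uvular fricative), which sits after the trigger /ʈ/ (retroflex).
The voiced retroflex fricative is [ʐ], so /ʁ/ → [ʐ].

[fʊʈʐi]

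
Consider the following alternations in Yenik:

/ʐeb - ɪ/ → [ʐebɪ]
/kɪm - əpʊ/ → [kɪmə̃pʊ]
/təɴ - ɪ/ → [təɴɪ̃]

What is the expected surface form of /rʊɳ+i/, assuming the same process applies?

The data show progressive nasality assimilation (vowel nasalisation): /ə/ → [ə̃] after /m/; /ɪ/ → [ɪ̃] after /ɴ/ — a vowel is nasalised by an immediately preceding nasal consonant.
No change occurs in [ʐebɪ] because the vowel at the boundary is adjacent to an oral consonant, not a nasal (/ɪ/ next to /b/).
The vowel /i/ is adjacent to the preceding nasal /ɳ/, so it acquires [+nasal] and surfaces as [ĩ].

[rʊɳĩ]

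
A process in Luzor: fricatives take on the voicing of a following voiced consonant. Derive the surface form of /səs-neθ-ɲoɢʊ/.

/s/ is a voiceless alveolar fricative. The following trigger /n/ is voiced, so /s/ must become voiced as well.
Changing only its voicing to voiced gives [z] — the voiced alveolar fricative.
At the second juncture, /θ/ likewise becomes [ð] adjacent to /ɲ/.

[səzneðɲoɢʊ]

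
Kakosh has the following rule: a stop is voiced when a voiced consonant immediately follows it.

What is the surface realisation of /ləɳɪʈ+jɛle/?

/ʈ/ is a voiceless retroflex stop. The following trigger /j/ is voiced, so /ʈ/ must become voiced as well.
Changing only its voicing to voiced gives [ɖ] — the voiced retroflex stop.

[ləɳɪɖjɛle]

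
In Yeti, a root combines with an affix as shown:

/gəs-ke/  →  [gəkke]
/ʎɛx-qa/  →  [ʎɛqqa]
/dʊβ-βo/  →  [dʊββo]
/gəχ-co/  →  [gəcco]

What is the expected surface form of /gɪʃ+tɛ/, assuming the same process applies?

[gɪttɛ]

The data show regressive total assimilation (/s/ → [k] before /k/; /x/ → [q] before /q/; /χ/ → [c] before /c/): in every case the target segment becomes identical to its following neighbour, copying more than a single feature.
In [dʊββo] the two consonants at the boundary are already identical (/β/ + /β/), so the rule applies vacuously and nothing changes.
/ʃ/ is the segment targeted by the rule; it sits immediately before /t/, so it assimilates completely and surfaces as [t].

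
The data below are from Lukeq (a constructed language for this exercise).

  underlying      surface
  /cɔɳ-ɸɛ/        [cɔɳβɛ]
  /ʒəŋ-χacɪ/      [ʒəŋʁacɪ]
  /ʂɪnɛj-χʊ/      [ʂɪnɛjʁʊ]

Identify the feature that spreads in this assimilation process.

Underlying /ɸ/ is realised as [β] next to /ɳ/; /ɳ/ itself does not change.
/ɸ/ is voiceless while /ɳ/ is voiced; the output [β] is voiced, matching the trigger — so the feature that spreads is voicing.
Checking the remaining alternations: /χ/ → [ʁ] after /ŋ/ (voiceless → voiced, matching voiced); /χ/ → [ʁ] after /j/ (voiceless → voiced, matching voiced) — only voicing changes, and always toward the preceding segment.

voicing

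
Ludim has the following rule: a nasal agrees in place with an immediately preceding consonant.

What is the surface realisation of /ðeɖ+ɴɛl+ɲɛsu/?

[ðeɖɳɛlnɛsu]

/ɴ/ is a voiced uvular nasal. The preceding trigger /ɖ/ is retroflex, so /ɴ/ must become retroflex as well.
Changing only its place to retroflex gives [ɳ] — the voiced retroflex nasal.
The same rule applies at the second boundary: /ɲ/ → [n] next to /l/.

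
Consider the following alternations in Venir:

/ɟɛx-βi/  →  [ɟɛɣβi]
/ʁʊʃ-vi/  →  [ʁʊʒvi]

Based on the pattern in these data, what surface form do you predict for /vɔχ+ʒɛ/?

[vɔʁʒɛ]

The data show regressive voicing assimilation: /x/ → [ɣ] before /β/; /ʃ/ → [ʒ] before /v/. In each pair only voicing changes, matching the following consonant, while place and manner stay constant.
The rule targets /χ/ (voiceless uvular fricative), which sits before the trigger /ʒ/ (voiced).
A voiced uvular fricative is [ʁ], so the surface segment is [ʁ].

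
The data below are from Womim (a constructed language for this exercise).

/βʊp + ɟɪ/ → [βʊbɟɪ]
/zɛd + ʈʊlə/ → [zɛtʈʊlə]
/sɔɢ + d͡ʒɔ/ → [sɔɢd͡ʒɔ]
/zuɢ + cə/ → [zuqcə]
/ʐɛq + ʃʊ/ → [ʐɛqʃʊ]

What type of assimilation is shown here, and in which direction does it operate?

Underlying /p/ is realised as [b] next to /ɟ/; /ɟ/ itself does not change.
The change voiceless → voiced matches the voicing of the following /ɟ/, identifying this as voicing assimilation.
Place and manner are unchanged, so the assimilation is partial, not total.
The same holds elsewhere in the data: /d/ → [t] before /ʈ/ (voiced → voiceless, matching voiceless); /ɢ/ → [q] before /c/ (voiced → voiceless, matching voiceless) — only voicing changes, and always toward the following segment.
Nothing changes in [sɔɢd͡ʒɔ], [ʐɛqʃʊ]: there the adjacent consonants already agree in voicing (/ɢ/ and /d͡ʒ/ are both voiced; /q/ and /ʃ/ are both voiceless), so these forms are consistent with the same rule.
Since the segment that changes precedes the conditioning segment, the assimilation is regressive.

regressive voicing assimilation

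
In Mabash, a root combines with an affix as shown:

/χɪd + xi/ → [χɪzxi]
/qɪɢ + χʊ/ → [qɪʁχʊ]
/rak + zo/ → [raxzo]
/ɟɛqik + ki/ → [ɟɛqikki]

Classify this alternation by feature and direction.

Comparing underlying and surface forms, /d/ → [z] is the alternation; the neighbouring /x/ is constant.
/d/ is a stop while /x/ is a fricative; the output [z] is a fricative, matching the trigger — so the feature that spreads is manner.
Place and voice are unchanged, so the assimilation is partial, not total.
The other alternating forms pattern the same way: /ɢ/ → [ʁ] before /χ/ (stop → fricative, matching a fricative); /k/ → [x] before /z/ (stop → fricative, matching a fricative) — only manner changes, and always toward the following segment.
No alternation appears in [ɟɛqikki]: there the adjacent consonants already agree in manner (/k/ and /k/ are both stops), so this form is consistent with the same rule.
The trigger is the following segment, so the direction is regressive (anticipatory).

regressive manner assimilation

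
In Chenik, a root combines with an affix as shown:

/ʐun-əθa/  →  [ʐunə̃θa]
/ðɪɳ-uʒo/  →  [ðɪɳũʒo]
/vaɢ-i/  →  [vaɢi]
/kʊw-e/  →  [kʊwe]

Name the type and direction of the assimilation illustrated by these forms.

progressive nasality assimilation (vowel nasalisation)

The vowel /ə/ surfaces as nasalised [ə̃] next to the preceding nasal /n/ — it has acquired the [+nasal] feature of its neighbour.
The other form shows the same pattern: /u/ → [ũ] after /ɳ/ — each time a vowel is nasalised next to a preceding nasal.
No change occurs in [vaɢi], [kʊwe] because the vowel at the boundary is adjacent to an oral consonant, not a nasal (/i/ next to /ɢ/; /e/ next to /w/).
Because the conditioning nasal is to the left of the vowel that changes, the process is progressive (perseverative).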